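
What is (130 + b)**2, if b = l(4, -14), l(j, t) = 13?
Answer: 20449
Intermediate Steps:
b = 13
(130 + b)**2 = (130 + 13)**2 = 143**2 = 20449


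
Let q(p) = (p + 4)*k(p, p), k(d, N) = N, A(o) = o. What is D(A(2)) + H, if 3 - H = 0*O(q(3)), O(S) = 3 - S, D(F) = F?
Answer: 5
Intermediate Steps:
q(p) = p*(4 + p) (q(p) = (p + 4)*p = (4 + p)*p = p*(4 + p))
H = 3 (H = 3 - 0*(3 - 3*(4 + 3)) = 3 - 0*(3 - 3*7) = 3 - 0*(3 - 1*21) = 3 - 0*(3 - 21) = 3 - 0*(-18) = 3 - 1*0 = 3 + 0 = 3)
D(A(2)) + H = 2 + 3 = 5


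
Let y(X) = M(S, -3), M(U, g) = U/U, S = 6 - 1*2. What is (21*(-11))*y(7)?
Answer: -231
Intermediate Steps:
S = 4 (S = 6 - 2 = 4)
M(U, g) = 1
y(X) = 1
(21*(-11))*y(7) = (21*(-11))*1 = -231*1 = -231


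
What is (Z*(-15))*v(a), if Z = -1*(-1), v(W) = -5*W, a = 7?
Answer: 525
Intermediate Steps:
Z = 1
(Z*(-15))*v(a) = (1*(-15))*(-5*7) = -15*(-35) = 525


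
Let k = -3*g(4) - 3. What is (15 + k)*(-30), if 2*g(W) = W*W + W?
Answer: 540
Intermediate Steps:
g(W) = W/2 + W**2/2 (g(W) = (W*W + W)/2 = (W**2 + W)/2 = (W + W**2)/2 = W/2 + W**2/2)
k = -33 (k = -3*4*(1 + 4)/2 - 3 = -3*4*5/2 - 3 = -3*10 - 3 = -30 - 3 = -33)
(15 + k)*(-30) = (15 - 33)*(-30) = -18*(-30) = 540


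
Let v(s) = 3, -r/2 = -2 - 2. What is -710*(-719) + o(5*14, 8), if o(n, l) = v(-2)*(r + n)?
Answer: 510724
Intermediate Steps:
r = 8 (r = -2*(-2 - 2) = -2*(-4) = 8)
o(n, l) = 24 + 3*n (o(n, l) = 3*(8 + n) = 24 + 3*n)
-710*(-719) + o(5*14, 8) = -710*(-719) + (24 + 3*(5*14)) = 510490 + (24 + 3*70) = 510490 + (24 + 210) = 510490 + 234 = 510724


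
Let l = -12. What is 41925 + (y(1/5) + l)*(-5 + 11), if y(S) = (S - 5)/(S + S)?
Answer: 41781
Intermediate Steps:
y(S) = (-5 + S)/(2*S) (y(S) = (-5 + S)/((2*S)) = (-5 + S)*(1/(2*S)) = (-5 + S)/(2*S))
41925 + (y(1/5) + l)*(-5 + 11) = 41925 + ((-5 + 1/5)/(2*(1/5)) - 12)*(-5 + 11) = 41925 + ((-5 + ⅕)/(2*(⅕)) - 12)*6 = 41925 + ((½)*5*(-24/5) - 12)*6 = 41925 + (-12 - 12)*6 = 41925 - 24*6 = 41925 - 144 = 41781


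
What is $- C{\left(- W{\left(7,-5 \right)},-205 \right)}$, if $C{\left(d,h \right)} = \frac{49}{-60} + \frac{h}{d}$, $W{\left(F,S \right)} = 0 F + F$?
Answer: $- \frac{11957}{420} \approx -28.469$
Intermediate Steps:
$W{\left(F,S \right)} = F$ ($W{\left(F,S \right)} = 0 + F = F$)
$C{\left(d,h \right)} = - \frac{49}{60} + \frac{h}{d}$ ($C{\left(d,h \right)} = 49 \left(- \frac{1}{60}\right) + \frac{h}{d} = - \frac{49}{60} + \frac{h}{d}$)
$- C{\left(- W{\left(7,-5 \right)},-205 \right)} = - (- \frac{49}{60} - \frac{205}{\left(-1\right) 7}) = - (- \frac{49}{60} - \frac{205}{-7}) = - (- \frac{49}{60} - - \frac{205}{7}) = - (- \frac{49}{60} + \frac{205}{7}) = \left(-1\right) \frac{11957}{420} = - \frac{11957}{420}$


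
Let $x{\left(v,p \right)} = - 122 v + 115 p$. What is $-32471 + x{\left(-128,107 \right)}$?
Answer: $-4550$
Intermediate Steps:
$-32471 + x{\left(-128,107 \right)} = -32471 + \left(\left(-122\right) \left(-128\right) + 115 \cdot 107\right) = -32471 + \left(15616 + 12305\right) = -32471 + 27921 = -4550$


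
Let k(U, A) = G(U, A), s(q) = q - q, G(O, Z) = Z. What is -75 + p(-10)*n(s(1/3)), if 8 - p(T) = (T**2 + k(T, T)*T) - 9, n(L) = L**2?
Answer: -75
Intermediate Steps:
s(q) = 0
k(U, A) = A
p(T) = 17 - 2*T**2 (p(T) = 8 - ((T**2 + T*T) - 9) = 8 - ((T**2 + T**2) - 9) = 8 - (2*T**2 - 9) = 8 - (-9 + 2*T**2) = 8 + (9 - 2*T**2) = 17 - 2*T**2)
-75 + p(-10)*n(s(1/3)) = -75 + (17 - 2*(-10)**2)*0**2 = -75 + (17 - 2*100)*0 = -75 + (17 - 200)*0 = -75 - 183*0 = -75 + 0 = -75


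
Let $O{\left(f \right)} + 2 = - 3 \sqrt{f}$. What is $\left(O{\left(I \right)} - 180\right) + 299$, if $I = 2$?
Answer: $117 - 3 \sqrt{2} \approx 112.76$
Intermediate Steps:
$O{\left(f \right)} = -2 - 3 \sqrt{f}$
$\left(O{\left(I \right)} - 180\right) + 299 = \left(\left(-2 - 3 \sqrt{2}\right) - 180\right) + 299 = \left(-182 - 3 \sqrt{2}\right) + 299 = 117 - 3 \sqrt{2}$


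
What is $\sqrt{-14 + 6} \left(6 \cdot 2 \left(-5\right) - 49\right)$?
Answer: $- 218 i \sqrt{2} \approx - 308.3 i$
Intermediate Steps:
$\sqrt{-14 + 6} \left(6 \cdot 2 \left(-5\right) - 49\right) = \sqrt{-8} \left(12 \left(-5\right) - 49\right) = 2 i \sqrt{2} \left(-60 - 49\right) = 2 i \sqrt{2} \left(-109\right) = - 218 i \sqrt{2}$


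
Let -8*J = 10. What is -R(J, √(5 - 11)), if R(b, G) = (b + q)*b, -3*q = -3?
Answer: -5/16 ≈ -0.31250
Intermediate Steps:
J = -5/4 (J = -⅛*10 = -5/4 ≈ -1.2500)
q = 1 (q = -⅓*(-3) = 1)
R(b, G) = b*(1 + b) (R(b, G) = (b + 1)*b = (1 + b)*b = b*(1 + b))
-R(J, √(5 - 11)) = -(-5)*(1 - 5/4)/4 = -(-5)*(-1)/(4*4) = -1*5/16 = -5/16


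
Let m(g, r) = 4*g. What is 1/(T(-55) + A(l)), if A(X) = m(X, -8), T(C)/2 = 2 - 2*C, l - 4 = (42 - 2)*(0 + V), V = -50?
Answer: -1/7760 ≈ -0.00012887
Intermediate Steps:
l = -1996 (l = 4 + (42 - 2)*(0 - 50) = 4 + 40*(-50) = 4 - 2000 = -1996)
T(C) = 4 - 4*C (T(C) = 2*(2 - 2*C) = 4 - 4*C)
A(X) = 4*X
1/(T(-55) + A(l)) = 1/((4 - 4*(-55)) + 4*(-1996)) = 1/((4 + 220) - 7984) = 1/(224 - 7984) = 1/(-7760) = -1/7760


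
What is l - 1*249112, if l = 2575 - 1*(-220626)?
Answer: -25911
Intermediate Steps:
l = 223201 (l = 2575 + 220626 = 223201)
l - 1*249112 = 223201 - 1*249112 = 223201 - 249112 = -25911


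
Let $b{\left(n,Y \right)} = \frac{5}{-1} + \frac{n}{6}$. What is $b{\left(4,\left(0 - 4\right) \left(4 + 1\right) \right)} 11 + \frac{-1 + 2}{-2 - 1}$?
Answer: $-48$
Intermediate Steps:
$b{\left(n,Y \right)} = -5 + \frac{n}{6}$ ($b{\left(n,Y \right)} = 5 \left(-1\right) + n \frac{1}{6} = -5 + \frac{n}{6}$)
$b{\left(4,\left(0 - 4\right) \left(4 + 1\right) \right)} 11 + \frac{-1 + 2}{-2 - 1} = \left(-5 + \frac{1}{6} \cdot 4\right) 11 + \frac{-1 + 2}{-2 - 1} = \left(-5 + \frac{2}{3}\right) 11 + 1 \frac{1}{-3} = \left(- \frac{13}{3}\right) 11 + 1 \left(- \frac{1}{3}\right) = - \frac{143}{3} - \frac{1}{3} = -48$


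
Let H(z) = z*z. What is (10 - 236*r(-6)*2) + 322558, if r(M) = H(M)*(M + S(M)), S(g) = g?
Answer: 526472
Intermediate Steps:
H(z) = z**2
r(M) = 2*M**3 (r(M) = M**2*(M + M) = M**2*(2*M) = 2*M**3)
(10 - 236*r(-6)*2) + 322558 = (10 - 236*2*(-6)**3*2) + 322558 = (10 - 236*2*(-216)*2) + 322558 = (10 - (-101952)*2) + 322558 = (10 - 236*(-864)) + 322558 = (10 + 203904) + 322558 = 203914 + 322558 = 526472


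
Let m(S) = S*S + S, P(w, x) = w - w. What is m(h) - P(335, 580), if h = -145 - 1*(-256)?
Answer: 12432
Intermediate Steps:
P(w, x) = 0
h = 111 (h = -145 + 256 = 111)
m(S) = S + S**2 (m(S) = S**2 + S = S + S**2)
m(h) - P(335, 580) = 111*(1 + 111) - 1*0 = 111*112 + 0 = 12432 + 0 = 12432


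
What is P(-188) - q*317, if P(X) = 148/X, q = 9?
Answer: -134128/47 ≈ -2853.8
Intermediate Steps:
P(-188) - q*317 = 148/(-188) - 9*317 = 148*(-1/188) - 1*2853 = -37/47 - 2853 = -134128/47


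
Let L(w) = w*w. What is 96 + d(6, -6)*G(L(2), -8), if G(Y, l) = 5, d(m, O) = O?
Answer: 66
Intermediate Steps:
L(w) = w**2
96 + d(6, -6)*G(L(2), -8) = 96 - 6*5 = 96 - 30 = 66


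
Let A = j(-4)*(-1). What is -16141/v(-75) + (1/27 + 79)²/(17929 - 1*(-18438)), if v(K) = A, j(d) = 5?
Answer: 427945585343/132557715 ≈ 3228.4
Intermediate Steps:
A = -5 (A = 5*(-1) = -5)
v(K) = -5
-16141/v(-75) + (1/27 + 79)²/(17929 - 1*(-18438)) = -16141/(-5) + (1/27 + 79)²/(17929 - 1*(-18438)) = -16141*(-⅕) + (1/27 + 79)²/(17929 + 18438) = 16141/5 + (2134/27)²/36367 = 16141/5 + (4553956/729)*(1/36367) = 16141/5 + 4553956/26511543 = 427945585343/132557715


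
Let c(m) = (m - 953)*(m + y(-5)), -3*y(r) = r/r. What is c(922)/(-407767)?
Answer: 85715/1223301 ≈ 0.070069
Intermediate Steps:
y(r) = -⅓ (y(r) = -r/(3*r) = -⅓*1 = -⅓)
c(m) = (-953 + m)*(-⅓ + m) (c(m) = (m - 953)*(m - ⅓) = (-953 + m)*(-⅓ + m))
c(922)/(-407767) = (953/3 + 922² - 2860/3*922)/(-407767) = (953/3 + 850084 - 2636920/3)*(-1/407767) = -85715/3*(-1/407767) = 85715/1223301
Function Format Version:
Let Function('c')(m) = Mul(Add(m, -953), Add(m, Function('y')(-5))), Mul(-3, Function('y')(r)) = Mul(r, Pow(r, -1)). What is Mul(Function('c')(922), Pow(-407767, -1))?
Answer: Rational(85715, 1223301) ≈ 0.070069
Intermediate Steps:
Function('y')(r) = Rational(-1, 3) (Function('y')(r) = Mul(Rational(-1, 3), Mul(r, Pow(r, -1))) = Mul(Rational(-1, 3), 1) = Rational(-1, 3))
Function('c')(m) = Mul(Add(-953, m), Add(Rational(-1, 3), m)) (Function('c')(m) = Mul(Add(m, -953), Add(m, Rational(-1, 3))) = Mul(Add(-953, m), Add(Rational(-1, 3), m)))
Mul(Function('c')(922), Pow(-407767, -1)) = Mul(Add(Rational(953, 3), Pow(922, 2), Mul(Rational(-2860, 3), 922)), Pow(-407767, -1)) = Mul(Add(Rational(953, 3), 850084, Rational(-2636920, 3)), Rational(-1, 407767)) = Mul(Rational(-85715, 3), Rational(-1, 407767)) = Rational(85715, 1223301)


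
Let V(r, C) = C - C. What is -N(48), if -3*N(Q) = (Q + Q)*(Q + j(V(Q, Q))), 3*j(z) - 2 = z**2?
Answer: 4672/3 ≈ 1557.3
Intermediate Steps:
V(r, C) = 0
j(z) = 2/3 + z**2/3
N(Q) = -2*Q*(2/3 + Q)/3 (N(Q) = -(Q + Q)*(Q + (2/3 + (1/3)*0**2))/3 = -2*Q*(Q + (2/3 + (1/3)*0))/3 = -2*Q*(Q + (2/3 + 0))/3 = -2*Q*(Q + 2/3)/3 = -2*Q*(2/3 + Q)/3)
-N(48) = -(-2)*48*(2 + 3*48)/9 = -(-2)*48*(2 + 144)/9 = -(-2)*48*146/9 = -1*(-4672/3) = 4672/3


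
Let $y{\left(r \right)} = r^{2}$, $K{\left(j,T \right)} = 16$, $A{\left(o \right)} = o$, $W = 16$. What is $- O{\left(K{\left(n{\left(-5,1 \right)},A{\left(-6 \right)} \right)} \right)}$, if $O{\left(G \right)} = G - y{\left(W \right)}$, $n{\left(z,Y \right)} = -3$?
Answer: $240$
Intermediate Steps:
$O{\left(G \right)} = -256 + G$ ($O{\left(G \right)} = G - 16^{2} = G - 256 = -256 + G$)
$- O{\left(K{\left(n{\left(-5,1 \right)},A{\left(-6 \right)} \right)} \right)} = - (-256 + 16) = \left(-1\right) \left(-240\right) = 240$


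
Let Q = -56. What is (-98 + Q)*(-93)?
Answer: 14322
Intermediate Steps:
(-98 + Q)*(-93) = (-98 - 56)*(-93) = -154*(-93) = 14322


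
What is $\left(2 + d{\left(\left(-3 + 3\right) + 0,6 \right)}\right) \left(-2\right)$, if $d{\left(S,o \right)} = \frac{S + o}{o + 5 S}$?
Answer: $-6$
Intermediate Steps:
$d{\left(S,o \right)} = \frac{S + o}{o + 5 S}$
$\left(2 + d{\left(\left(-3 + 3\right) + 0,6 \right)}\right) \left(-2\right) = \left(2 + \frac{\left(\left(-3 + 3\right) + 0\right) + 6}{6 + 5 \left(\left(-3 + 3\right) + 0\right)}\right) \left(-2\right) = \left(2 + \frac{\left(0 + 0\right) + 6}{6 + 5 \left(0 + 0\right)}\right) \left(-2\right) = \left(2 + \frac{0 + 6}{6 + 5 \cdot 0}\right) \left(-2\right) = \left(2 + \frac{1}{6 + 0} \cdot 6\right) \left(-2\right) = \left(2 + \frac{1}{6} \cdot 6\right) \left(-2\right) = \left(2 + 1\right) \left(-2\right) = 3 \left(-2\right) = -6$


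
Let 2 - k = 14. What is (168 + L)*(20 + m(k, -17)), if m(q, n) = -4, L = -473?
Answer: -4880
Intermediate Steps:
k = -12 (k = 2 - 1*14 = 2 - 14 = -12)
(168 + L)*(20 + m(k, -17)) = (168 - 473)*(20 - 4) = -305*16 = -4880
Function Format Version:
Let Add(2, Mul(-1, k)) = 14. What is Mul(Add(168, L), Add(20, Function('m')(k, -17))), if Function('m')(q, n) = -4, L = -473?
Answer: -4880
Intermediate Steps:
k = -12 (k = Add(2, Mul(-1, 14)) = Add(2, -14) = -12)
Mul(Add(168, L), Add(20, Function('m')(k, -17))) = Mul(Add(168, -473), Add(20, -4)) = Mul(-305, 16) = -4880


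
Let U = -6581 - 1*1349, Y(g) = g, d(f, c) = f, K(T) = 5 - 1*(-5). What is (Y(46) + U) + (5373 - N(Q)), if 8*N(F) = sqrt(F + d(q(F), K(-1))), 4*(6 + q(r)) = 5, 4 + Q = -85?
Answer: -2511 - 5*I*sqrt(15)/16 ≈ -2511.0 - 1.2103*I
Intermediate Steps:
K(T) = 10 (K(T) = 5 + 5 = 10)
Q = -89 (Q = -4 - 85 = -89)
q(r) = -19/4 (q(r) = -6 + (1/4)*5 = -6 + 5/4 = -19/4)
U = -7930 (U = -6581 - 1349 = -7930)
N(F) = sqrt(-19/4 + F)/8 (N(F) = sqrt(F - 19/4)/8 = sqrt(-19/4 + F)/8)
(Y(46) + U) + (5373 - N(Q)) = (46 - 7930) + (5373 - sqrt(-19 + 4*(-89))/16) = -7884 + (5373 - sqrt(-19 - 356)/16) = -7884 + (5373 - sqrt(-375)/16) = -7884 + (5373 - 5*I*sqrt(15)/16) = -2511 - 5*I*sqrt(15)/16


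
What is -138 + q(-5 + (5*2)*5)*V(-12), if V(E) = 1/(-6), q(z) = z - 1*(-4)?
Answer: -877/6 ≈ -146.17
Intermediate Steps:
q(z) = 4 + z (q(z) = z + 4 = 4 + z)
V(E) = -⅙
-138 + q(-5 + (5*2)*5)*V(-12) = -138 + (4 + (-5 + (5*2)*5))*(-⅙) = -138 + (4 + (-5 + 10*5))*(-⅙) = -138 + (4 + (-5 + 50))*(-⅙) = -138 + (4 + 45)*(-⅙) = -138 + 49*(-⅙) = -138 - 49/6 = -877/6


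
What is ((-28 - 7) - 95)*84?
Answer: -10920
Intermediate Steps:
((-28 - 7) - 95)*84 = (-35 - 95)*84 = -130*84 = -10920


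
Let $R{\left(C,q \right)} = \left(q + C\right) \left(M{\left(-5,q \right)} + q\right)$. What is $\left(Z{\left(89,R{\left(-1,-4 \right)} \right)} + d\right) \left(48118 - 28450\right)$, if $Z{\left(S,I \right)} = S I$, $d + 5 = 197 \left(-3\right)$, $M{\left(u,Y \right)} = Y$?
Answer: $58295952$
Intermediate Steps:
$d = -596$ ($d = -5 + 197 \left(-3\right) = -5 - 591 = -596$)
$R{\left(C,q \right)} = 2 q \left(C + q\right)$ ($R{\left(C,q \right)} = \left(q + C\right) \left(q + q\right) = \left(C + q\right) 2 q = 2 q \left(C + q\right)$)
$Z{\left(S,I \right)} = I S$
$\left(Z{\left(89,R{\left(-1,-4 \right)} \right)} + d\right) \left(48118 - 28450\right) = \left(2 \left(-4\right) \left(-1 - 4\right) 89 - 596\right) \left(48118 - 28450\right) = \left(2 \left(-4\right) \left(-5\right) 89 - 596\right) 19668 = \left(40 \cdot 89 - 596\right) 19668 = \left(3560 - 596\right) 19668 = 2964 \cdot 19668 = 58295952$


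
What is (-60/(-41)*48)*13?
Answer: 37440/41 ≈ 913.17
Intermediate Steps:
(-60/(-41)*48)*13 = (-60*(-1/41)*48)*13 = ((60/41)*48)*13 = (2880/41)*13 = 37440/41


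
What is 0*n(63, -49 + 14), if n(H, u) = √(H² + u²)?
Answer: 0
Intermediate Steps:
0*n(63, -49 + 14) = 0*√(63² + (-49 + 14)²) = 0*√(3969 + (-35)²) = 0*√(3969 + 1225) = 0*√5194 = 0*(7*√106) = 0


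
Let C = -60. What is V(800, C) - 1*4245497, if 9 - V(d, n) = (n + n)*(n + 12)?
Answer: -4251248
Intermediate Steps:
V(d, n) = 9 - 2*n*(12 + n) (V(d, n) = 9 - (n + n)*(n + 12) = 9 - 2*n*(12 + n))
V(800, C) - 1*4245497 = (9 - 24*(-60) - 2*(-60)²) - 1*4245497 = (9 + 1440 - 2*3600) - 4245497 = (9 + 1440 - 7200) - 4245497 = -5751 - 4245497 = -4251248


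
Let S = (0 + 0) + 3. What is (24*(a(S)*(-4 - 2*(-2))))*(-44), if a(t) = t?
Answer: 0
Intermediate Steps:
S = 3 (S = 0 + 3 = 3)
(24*(a(S)*(-4 - 2*(-2))))*(-44) = (24*(3*(-4 - 2*(-2))))*(-44) = (24*(3*(-4 + 4)))*(-44) = (24*(3*0))*(-44) = (24*0)*(-44) = 0*(-44) = 0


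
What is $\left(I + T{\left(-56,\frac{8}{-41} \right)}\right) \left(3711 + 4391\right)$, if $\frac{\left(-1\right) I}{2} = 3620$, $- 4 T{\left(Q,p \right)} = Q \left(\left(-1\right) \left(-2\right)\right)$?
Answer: $-58431624$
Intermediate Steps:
$T{\left(Q,p \right)} = - \frac{Q}{2}$ ($T{\left(Q,p \right)} = - \frac{Q \left(\left(-1\right) \left(-2\right)\right)}{4} = - \frac{Q 2}{4} = - \frac{2 Q}{4} = - \frac{Q}{2}$)
$I = -7240$ ($I = \left(-2\right) 3620 = -7240$)
$\left(I + T{\left(-56,\frac{8}{-41} \right)}\right) \left(3711 + 4391\right) = \left(-7240 - -28\right) \left(3711 + 4391\right) = \left(-7240 + 28\right) 8102 = \left(-7212\right) 8102 = -58431624$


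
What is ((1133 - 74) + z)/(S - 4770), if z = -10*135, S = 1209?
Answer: 97/1187 ≈ 0.081719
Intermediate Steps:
z = -1350
((1133 - 74) + z)/(S - 4770) = ((1133 - 74) - 1350)/(1209 - 4770) = (1059 - 1350)/(-3561) = -291*(-1/3561) = 97/1187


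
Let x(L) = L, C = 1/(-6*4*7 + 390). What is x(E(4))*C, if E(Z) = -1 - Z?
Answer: -5/222 ≈ -0.022523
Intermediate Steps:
C = 1/222 (C = 1/(-24*7 + 390) = 1/(-168 + 390) = 1/222 ≈ 0.0045045)
x(E(4))*C = (-1 - 1*4)*(1/222) = (-1 - 4)*(1/222) = -5*1/222 = -5/222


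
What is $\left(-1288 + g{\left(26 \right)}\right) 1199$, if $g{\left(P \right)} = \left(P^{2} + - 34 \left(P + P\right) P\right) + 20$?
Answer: $-55825440$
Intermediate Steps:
$g{\left(P \right)} = 20 - 67 P^{2}$ ($g{\left(P \right)} = \left(P^{2} + - 34 \cdot 2 P P\right) + 20 = \left(P^{2} + - 68 P P\right) + 20 = \left(P^{2} - 68 P^{2}\right) + 20 = - 67 P^{2} + 20 = 20 - 67 P^{2}$)
$\left(-1288 + g{\left(26 \right)}\right) 1199 = \left(-1288 + \left(20 - 67 \cdot 26^{2}\right)\right) 1199 = \left(-1288 + \left(20 - 45292\right)\right) 1199 = \left(-1288 - 45272\right) 1199 = \left(-46560\right) 1199 = -55825440$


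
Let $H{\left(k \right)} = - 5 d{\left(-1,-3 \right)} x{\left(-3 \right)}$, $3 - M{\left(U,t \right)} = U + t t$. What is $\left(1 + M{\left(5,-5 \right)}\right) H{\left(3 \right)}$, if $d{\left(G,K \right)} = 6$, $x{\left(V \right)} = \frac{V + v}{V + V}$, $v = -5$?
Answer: $1040$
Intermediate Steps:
$M{\left(U,t \right)} = 3 - U - t^{2}$ ($M{\left(U,t \right)} = 3 - \left(U + t t\right) = 3 - \left(U + t^{2}\right) = 3 - U - t^{2}$)
$x{\left(V \right)} = \frac{-5 + V}{2 V}$ ($x{\left(V \right)} = \frac{V - 5}{V + V} = \frac{-5 + V}{2 V}$)
$H{\left(k \right)} = -40$ ($H{\left(k \right)} = \left(-5\right) 6 \frac{-5 - 3}{2 \left(-3\right)} = - 30 \cdot \frac{1}{2} \left(- \frac{1}{3}\right) \left(-8\right) = \left(-30\right) \frac{4}{3} = -40$)
$\left(1 + M{\left(5,-5 \right)}\right) H{\left(3 \right)} = \left(1 - 27\right) \left(-40\right) = \left(-26\right) \left(-40\right) = 1040$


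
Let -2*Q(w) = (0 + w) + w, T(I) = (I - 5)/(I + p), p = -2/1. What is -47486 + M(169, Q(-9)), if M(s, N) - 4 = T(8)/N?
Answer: -854675/18 ≈ -47482.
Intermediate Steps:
p = -2 (p = -2*1 = -2)
T(I) = (-5 + I)/(-2 + I) (T(I) = (I - 5)/(I - 2) = (-5 + I)/(-2 + I))
Q(w) = -w (Q(w) = -((0 + w) + w)/2 = -(w + w)/2 = -w)
M(s, N) = 4 + 1/(2*N) (M(s, N) = 4 + ((-5 + 8)/(-2 + 8))/N = 4 + (3/6)/N = 4 + ((1/6)*3)/N = 4 + 1/(2*N))
-47486 + M(169, Q(-9)) = -47486 + (4 + 1/(2*((-1*(-9))))) = -47486 + (4 + (1/2)/9) = -47486 + (4 + (1/2)*(1/9)) = -47486 + (4 + 1/18) = -47486 + 73/18 = -854675/18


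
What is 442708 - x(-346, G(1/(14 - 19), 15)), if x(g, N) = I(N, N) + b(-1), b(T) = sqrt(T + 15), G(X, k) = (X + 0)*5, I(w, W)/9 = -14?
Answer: 442834 - sqrt(14) ≈ 4.4283e+5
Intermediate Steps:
I(w, W) = -126 (I(w, W) = 9*(-14) = -126)
G(X, k) = 5*X (G(X, k) = X*5 = 5*X)
b(T) = sqrt(15 + T)
x(g, N) = -126 + sqrt(14) (x(g, N) = -126 + sqrt(15 - 1) = -126 + sqrt(14))
442708 - x(-346, G(1/(14 - 19), 15)) = 442708 - (-126 + sqrt(14)) = 442708 + (126 - sqrt(14)) = 442834 - sqrt(14)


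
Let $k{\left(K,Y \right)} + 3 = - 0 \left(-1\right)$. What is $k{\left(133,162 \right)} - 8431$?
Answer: $-8434$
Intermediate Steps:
$k{\left(K,Y \right)} = -3$ ($k{\left(K,Y \right)} = -3 - 0 \left(-1\right) = -3 - 0 = -3 + 0 = -3$)
$k{\left(133,162 \right)} - 8431 = -3 - 8431 = -8434$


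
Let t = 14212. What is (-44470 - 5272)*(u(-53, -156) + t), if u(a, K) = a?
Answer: -704296978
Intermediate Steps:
(-44470 - 5272)*(u(-53, -156) + t) = (-44470 - 5272)*(-53 + 14212) = -49742*14159 = -704296978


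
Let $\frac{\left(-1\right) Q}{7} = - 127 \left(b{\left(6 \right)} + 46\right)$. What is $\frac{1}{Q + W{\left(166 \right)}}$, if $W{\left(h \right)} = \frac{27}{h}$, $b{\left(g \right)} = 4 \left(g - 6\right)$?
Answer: $\frac{166}{6788431} \approx 2.4453 \cdot 10^{-5}$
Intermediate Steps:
$b{\left(g \right)} = -24 + 4 g$ ($b{\left(g \right)} = 4 \left(-6 + g\right) = -24 + 4 g$)
$Q = 40894$ ($Q = - 7 \left(- 127 \left(\left(-24 + 4 \cdot 6\right) + 46\right)\right) = - 7 \left(- 127 \left(\left(-24 + 24\right) + 46\right)\right) = - 7 \left(- 127 \left(0 + 46\right)\right) = - 7 \left(\left(-127\right) 46\right) = \left(-7\right) \left(-5842\right) = 40894$)
$\frac{1}{Q + W{\left(166 \right)}} = \frac{1}{40894 + \frac{27}{166}} = \frac{1}{\frac{6788431}{166}} = \frac{166}{6788431}$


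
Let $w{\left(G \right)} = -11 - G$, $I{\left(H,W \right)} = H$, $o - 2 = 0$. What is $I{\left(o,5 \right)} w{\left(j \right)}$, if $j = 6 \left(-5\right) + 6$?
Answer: $26$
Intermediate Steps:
$o = 2$ ($o = 2 + 0 = 2$)
$j = -24$ ($j = -30 + 6 = -24$)
$I{\left(o,5 \right)} w{\left(j \right)} = 2 \left(-11 - -24\right) = 2 \left(-11 + 24\right) = 2 \cdot 13 = 26$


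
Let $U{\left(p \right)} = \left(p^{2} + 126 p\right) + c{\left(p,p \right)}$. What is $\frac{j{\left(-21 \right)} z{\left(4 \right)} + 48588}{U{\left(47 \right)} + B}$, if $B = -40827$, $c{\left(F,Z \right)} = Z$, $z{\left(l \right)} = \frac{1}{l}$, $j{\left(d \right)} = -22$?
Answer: $- \frac{97165}{65298} \approx -1.488$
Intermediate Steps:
$U{\left(p \right)} = p^{2} + 127 p$ ($U{\left(p \right)} = \left(p^{2} + 126 p\right) + p = p^{2} + 127 p$)
$\frac{j{\left(-21 \right)} z{\left(4 \right)} + 48588}{U{\left(47 \right)} + B} = \frac{- \frac{22}{4} + 48588}{47 \left(127 + 47\right) - 40827} = \frac{\left(-22\right) \frac{1}{4} + 48588}{47 \cdot 174 - 40827} = \frac{- \frac{11}{2} + 48588}{8178 - 40827} = \frac{97165}{2 \left(-32649\right)} = \frac{97165}{2} \left(- \frac{1}{32649}\right) = - \frac{97165}{65298}$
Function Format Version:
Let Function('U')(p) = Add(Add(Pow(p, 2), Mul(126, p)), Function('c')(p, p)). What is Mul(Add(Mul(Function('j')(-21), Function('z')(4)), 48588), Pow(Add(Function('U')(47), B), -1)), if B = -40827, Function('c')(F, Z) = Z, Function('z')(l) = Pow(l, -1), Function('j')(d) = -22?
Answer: Rational(-97165, 65298) ≈ -1.4880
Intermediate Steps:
Function('U')(p) = Add(Pow(p, 2), Mul(127, p)) (Function('U')(p) = Add(Add(Pow(p, 2), Mul(126, p)), p) = Add(Pow(p, 2), Mul(127, p)))
Mul(Add(Mul(Function('j')(-21), Function('z')(4)), 48588), Pow(Add(Function('U')(47), B), -1)) = Mul(Add(Mul(-22, Pow(4, -1)), 48588), Pow(Add(Mul(47, Add(127, 47)), -40827), -1)) = Mul(Add(Mul(-22, Rational(1, 4)), 48588), Pow(Add(Mul(47, 174), -40827), -1)) = Mul(Add(Rational(-11, 2), 48588), Pow(Add(8178, -40827), -1)) = Mul(Rational(97165, 2), Pow(-32649, -1)) = Mul(Rational(97165, 2), Rational(-1, 32649)) = Rational(-97165, 65298)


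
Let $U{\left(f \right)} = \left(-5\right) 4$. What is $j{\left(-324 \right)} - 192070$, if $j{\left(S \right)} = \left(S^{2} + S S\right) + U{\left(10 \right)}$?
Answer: $17862$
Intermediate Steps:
$U{\left(f \right)} = -20$
$j{\left(S \right)} = -20 + 2 S^{2}$ ($j{\left(S \right)} = \left(S^{2} + S S\right) - 20 = \left(S^{2} + S^{2}\right) - 20 = 2 S^{2} - 20 = -20 + 2 S^{2}$)
$j{\left(-324 \right)} - 192070 = \left(-20 + 2 \left(-324\right)^{2}\right) - 192070 = \left(-20 + 2 \cdot 104976\right) - 192070 = \left(-20 + 209952\right) - 192070 = 209932 - 192070 = 17862$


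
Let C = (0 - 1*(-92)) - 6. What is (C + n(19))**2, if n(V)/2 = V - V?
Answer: 7396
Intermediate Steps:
n(V) = 0 (n(V) = 2*(V - V) = 2*0 = 0)
C = 86 (C = (0 + 92) - 6 = 92 - 6 = 86)
(C + n(19))**2 = (86 + 0)**2 = 86**2 = 7396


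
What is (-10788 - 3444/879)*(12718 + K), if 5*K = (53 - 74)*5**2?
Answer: -39882709616/293 ≈ -1.3612e+8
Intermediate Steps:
K = -105 (K = ((53 - 74)*5**2)/5 = (-21*25)/5 = (1/5)*(-525) = -105)
(-10788 - 3444/879)*(12718 + K) = (-10788 - 3444/879)*(12718 - 105) = (-10788 - 3444*1/879)*12613 = (-10788 - 1148/293)*12613 = -3162032/293*12613 = -39882709616/293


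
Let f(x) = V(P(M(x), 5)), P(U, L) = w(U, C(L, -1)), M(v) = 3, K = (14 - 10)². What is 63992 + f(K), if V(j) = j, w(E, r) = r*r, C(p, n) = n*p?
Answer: 64017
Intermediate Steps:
K = 16 (K = 4² = 16)
w(E, r) = r²
P(U, L) = L² (P(U, L) = (-L)² = L²)
f(x) = 25 (f(x) = 5² = 25)
63992 + f(K) = 63992 + 25 = 64017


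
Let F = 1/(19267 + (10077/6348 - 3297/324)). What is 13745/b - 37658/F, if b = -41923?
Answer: -434259674824139596/598786209 ≈ -7.2523e+8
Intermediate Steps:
F = 28566/550135783 (F = 1/(19267 + (10077*(1/6348) - 3297*1/324)) = 1/(19267 + (3359/2116 - 1099/108)) = 1/(19267 - 245339/28566) = 1/(550135783/28566) = 28566/550135783 ≈ 5.1925e-5)
13745/b - 37658/F = 13745/(-41923) - 37658/28566/550135783 = 13745*(-1/41923) - 37658*550135783/28566 = -13745/41923 - 10358506658107/14283 = -434259674824139596/598786209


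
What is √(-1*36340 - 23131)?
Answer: I*√59471 ≈ 243.87*I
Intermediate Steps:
√(-1*36340 - 23131) = √(-36340 - 23131) = √(-59471) = I*√59471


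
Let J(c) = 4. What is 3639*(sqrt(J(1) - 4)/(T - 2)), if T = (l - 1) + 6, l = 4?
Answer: 0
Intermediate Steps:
T = 9 (T = (4 - 1) + 6 = 3 + 6 = 9)
3639*(sqrt(J(1) - 4)/(T - 2)) = 3639*(sqrt(4 - 4)/(9 - 2)) = 3639*(sqrt(0)/7) = 3639*((1/7)*0) = 3639*0 = 0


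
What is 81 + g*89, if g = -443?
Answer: -39346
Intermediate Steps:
81 + g*89 = 81 - 443*89 = 81 - 39427 = -39346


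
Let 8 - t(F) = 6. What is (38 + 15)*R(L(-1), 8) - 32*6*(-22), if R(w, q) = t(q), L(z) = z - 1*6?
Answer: 4330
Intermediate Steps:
t(F) = 2 (t(F) = 8 - 1*6 = 8 - 6 = 2)
L(z) = -6 + z (L(z) = z - 6 = -6 + z)
R(w, q) = 2
(38 + 15)*R(L(-1), 8) - 32*6*(-22) = (38 + 15)*2 - 32*6*(-22) = 53*2 - 192*(-22) = 106 - 1*(-4224) = 106 + 4224 = 4330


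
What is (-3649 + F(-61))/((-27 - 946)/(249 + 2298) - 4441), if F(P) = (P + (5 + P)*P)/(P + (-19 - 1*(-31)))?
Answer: 115987833/138574450 ≈ 0.83701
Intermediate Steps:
F(P) = (P + P*(5 + P))/(12 + P) (F(P) = (P + P*(5 + P))/(P + (-19 + 31)) = (P + P*(5 + P))/(P + 12) = (P + P*(5 + P))/(12 + P))
(-3649 + F(-61))/((-27 - 946)/(249 + 2298) - 4441) = (-3649 - 61*(6 - 61)/(12 - 61))/((-27 - 946)/(249 + 2298) - 4441) = (-3649 - 61*(-55)/(-49))/(-973/2547 - 4441) = (-3649 - 61*(-1/49)*(-55))/(-973*1/2547 - 4441) = (-3649 - 3355/49)/(-973/2547 - 4441) = -182156/(49*(-11312200/2547)) = -182156/49*(-2547/11312200) = 115987833/138574450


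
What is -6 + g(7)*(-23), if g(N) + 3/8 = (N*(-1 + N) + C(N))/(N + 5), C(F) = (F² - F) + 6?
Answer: -1359/8 ≈ -169.88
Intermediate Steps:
C(F) = 6 + F² - F
g(N) = -3/8 + (6 + N² - N + N*(-1 + N))/(5 + N) (g(N) = -3/8 + (N*(-1 + N) + (6 + N² - N))/(N + 5) = -3/8 + (6 + N² - N + N*(-1 + N))/(5 + N))
-6 + g(7)*(-23) = -6 + ((33 - 19*7 + 16*7²)/(8*(5 + 7)))*(-23) = -6 + ((⅛)*(33 - 133 + 16*49)/12)*(-23) = -6 + ((⅛)*(1/12)*(33 - 133 + 784))*(-23) = -6 + ((⅛)*(1/12)*684)*(-23) = -6 + (57/8)*(-23) = -6 - 1311/8 = -1359/8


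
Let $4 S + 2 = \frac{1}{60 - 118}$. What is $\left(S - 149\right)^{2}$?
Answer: $\frac{1203049225}{53824} \approx 22352.0$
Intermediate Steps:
$S = - \frac{117}{232}$ ($S = - \frac{1}{2} + \frac{1}{4 \left(60 - 118\right)} = - \frac{1}{2} + \frac{1}{4 \left(-58\right)} = - \frac{1}{2} + \frac{1}{4} \left(- \frac{1}{58}\right) = - \frac{1}{2} - \frac{1}{232} = - \frac{117}{232} \approx -0.50431$)
$\left(S - 149\right)^{2} = \left(- \frac{117}{232} - 149\right)^{2} = \left(- \frac{34685}{232}\right)^{2} = \frac{1203049225}{53824}$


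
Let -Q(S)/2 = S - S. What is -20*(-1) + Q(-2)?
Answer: 20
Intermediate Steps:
Q(S) = 0 (Q(S) = -2*(S - S) = -2*0 = 0)
-20*(-1) + Q(-2) = -20*(-1) + 0 = 20 + 0 = 20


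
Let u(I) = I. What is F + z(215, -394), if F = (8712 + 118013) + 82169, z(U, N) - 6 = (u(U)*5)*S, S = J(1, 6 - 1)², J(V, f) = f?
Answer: 235775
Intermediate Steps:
S = 25 (S = (6 - 1)² = 5² = 25)
z(U, N) = 6 + 125*U (z(U, N) = 6 + (U*5)*25 = 6 + (5*U)*25 = 6 + 125*U)
F = 208894 (F = 126725 + 82169 = 208894)
F + z(215, -394) = 208894 + (6 + 125*215) = 208894 + (6 + 26875) = 208894 + 26881 = 235775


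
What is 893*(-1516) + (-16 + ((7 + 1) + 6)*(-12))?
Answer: -1353972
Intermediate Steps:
893*(-1516) + (-16 + ((7 + 1) + 6)*(-12)) = -1353788 + (-16 + (8 + 6)*(-12)) = -1353788 + (-16 + 14*(-12)) = -1353788 + (-16 - 168) = -1353788 - 184 = -1353972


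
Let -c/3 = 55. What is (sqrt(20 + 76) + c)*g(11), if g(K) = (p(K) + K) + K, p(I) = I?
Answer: -5445 + 132*sqrt(6) ≈ -5121.7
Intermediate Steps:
c = -165 (c = -3*55 = -165)
g(K) = 3*K (g(K) = (K + K) + K = 2*K + K = 3*K)
(sqrt(20 + 76) + c)*g(11) = (sqrt(20 + 76) - 165)*(3*11) = (sqrt(96) - 165)*33 = (4*sqrt(6) - 165)*33 = (-165 + 4*sqrt(6))*33 = -5445 + 132*sqrt(6)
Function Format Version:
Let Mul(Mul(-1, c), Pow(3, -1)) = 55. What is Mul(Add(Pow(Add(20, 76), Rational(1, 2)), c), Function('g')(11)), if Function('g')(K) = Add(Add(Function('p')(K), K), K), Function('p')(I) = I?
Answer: Add(-5445, Mul(132, Pow(6, Rational(1, 2)))) ≈ -5121.7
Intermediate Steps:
c = -165 (c = Mul(-3, 55) = -165)
Function('g')(K) = Mul(3, K) (Function('g')(K) = Add(Add(K, K), K) = Add(Mul(2, K), K) = Mul(3, K))
Mul(Add(Pow(Add(20, 76), Rational(1, 2)), c), Function('g')(11)) = Mul(Add(Pow(Add(20, 76), Rational(1, 2)), -165), Mul(3, 11)) = Mul(Add(Pow(96, Rational(1, 2)), -165), 33) = Mul(Add(Mul(4, Pow(6, Rational(1, 2))), -165), 33) = Mul(Add(-165, Mul(4, Pow(6, Rational(1, 2)))), 33) = Add(-5445, Mul(132, Pow(6, Rational(1, 2))))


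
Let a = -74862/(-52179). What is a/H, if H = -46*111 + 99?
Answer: -8318/29028917 ≈ -0.00028654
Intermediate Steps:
a = 24954/17393 (a = -74862*(-1/52179) = 24954/17393 ≈ 1.4347)
H = -5007 (H = -5106 + 99 = -5007)
a/H = (24954/17393)/(-5007) = (24954/17393)*(-1/5007) = -8318/29028917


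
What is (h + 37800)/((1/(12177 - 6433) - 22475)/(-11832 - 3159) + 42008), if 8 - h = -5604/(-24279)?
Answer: 8782423469067968/9758449650871761 ≈ 0.89998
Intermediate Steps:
h = 62876/8093 (h = 8 - (-5604)/(-24279) = 8 - (-5604)*(-1)/24279 = 8 - 1*1868/8093 = 8 - 1868/8093 = 62876/8093 ≈ 7.7692)
(h + 37800)/((1/(12177 - 6433) - 22475)/(-11832 - 3159) + 42008) = (62876/8093 + 37800)/((1/(12177 - 6433) - 22475)/(-11832 - 3159) + 42008) = 305978276/(8093*((1/5744 - 22475)/(-14991) + 42008)) = 305978276/(8093*((1/5744 - 22475)*(-1/14991) + 42008)) = 305978276/(8093*(-129096399/5744*(-1/14991) + 42008)) = 305978276/(8093*(43032133/28702768 + 42008)) = 305978276/(8093*(1205788910277/28702768)) = (305978276/8093)*(28702768/1205788910277) = 8782423469067968/9758449650871761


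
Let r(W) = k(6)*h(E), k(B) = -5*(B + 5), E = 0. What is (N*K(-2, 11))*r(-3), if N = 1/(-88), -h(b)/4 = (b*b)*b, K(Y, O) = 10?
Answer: 0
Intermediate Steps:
h(b) = -4*b³ (h(b) = -4*b*b*b = -4*b²*b = -4*b³)
N = -1/88 ≈ -0.011364
k(B) = -25 - 5*B (k(B) = -5*(5 + B) = -25 - 5*B)
r(W) = 0 (r(W) = (-25 - 5*6)*(-4*0³) = (-25 - 30)*(-4*0) = -55*0 = 0)
(N*K(-2, 11))*r(-3) = -1/88*10*0 = -5/44*0 = 0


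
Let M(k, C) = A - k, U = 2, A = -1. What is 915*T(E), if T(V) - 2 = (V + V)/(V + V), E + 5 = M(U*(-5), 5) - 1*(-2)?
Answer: 2745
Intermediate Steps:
M(k, C) = -1 - k
E = 6 (E = -5 + ((-1 - 2*(-5)) - 1*(-2)) = -5 + ((-1 - 1*(-10)) + 2) = -5 + ((-1 + 10) + 2) = -5 + (9 + 2) = -5 + 11 = 6)
T(V) = 3 (T(V) = 2 + (V + V)/(V + V) = 2 + (2*V)/((2*V)) = 2 + (2*V)*(1/(2*V)) = 2 + 1 = 3)
915*T(E) = 915*3 = 2745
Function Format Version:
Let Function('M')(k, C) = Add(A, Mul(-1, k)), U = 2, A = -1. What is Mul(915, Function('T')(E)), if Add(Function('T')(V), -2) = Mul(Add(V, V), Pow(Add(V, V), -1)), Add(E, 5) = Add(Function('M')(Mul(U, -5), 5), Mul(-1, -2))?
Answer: 2745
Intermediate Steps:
Function('M')(k, C) = Add(-1, Mul(-1, k))
E = 6 (E = Add(-5, Add(Add(-1, Mul(-1, Mul(2, -5))), Mul(-1, -2))) = Add(-5, Add(Add(-1, Mul(-1, -10)), 2)) = Add(-5, Add(Add(-1, 10), 2)) = Add(-5, Add(9, 2)) = Add(-5, 11) = 6)
Function('T')(V) = 3 (Function('T')(V) = Add(2, Mul(Add(V, V), Pow(Add(V, V), -1))) = Add(2, Mul(Mul(2, V), Pow(Mul(2, V), -1))) = Add(2, Mul(Mul(2, V), Mul(Rational(1, 2), Pow(V, -1)))) = Add(2, 1) = 3)
Mul(915, Function('T')(E)) = Mul(915, 3) = 2745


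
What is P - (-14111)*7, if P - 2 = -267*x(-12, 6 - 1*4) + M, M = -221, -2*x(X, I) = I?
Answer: 98825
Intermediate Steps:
x(X, I) = -I/2
P = 48 (P = 2 + (-(-267)*(6 - 1*4)/2 - 221) = 2 + (-(-267)*(6 - 4)/2 - 221) = 2 + (-(-267)*2/2 - 221) = 2 + (-267*(-1) - 221) = 2 + (267 - 221) = 2 + 46 = 48)
P - (-14111)*7 = 48 - (-14111)*7 = 48 - 1*(-98777) = 48 + 98777 = 98825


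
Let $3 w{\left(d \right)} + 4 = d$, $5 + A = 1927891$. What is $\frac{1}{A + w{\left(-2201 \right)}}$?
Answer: $\frac{1}{1927151} \approx 5.189 \cdot 10^{-7}$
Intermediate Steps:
$A = 1927886$ ($A = -5 + 1927891 = 1927886$)
$w{\left(d \right)} = - \frac{4}{3} + \frac{d}{3}$
$\frac{1}{A + w{\left(-2201 \right)}} = \frac{1}{1927886 + \left(- \frac{4}{3} + \frac{1}{3} \left(-2201\right)\right)} = \frac{1}{1927886 - 735} = \frac{1}{1927151}$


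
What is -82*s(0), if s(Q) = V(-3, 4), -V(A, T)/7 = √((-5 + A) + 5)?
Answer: 574*I*√3 ≈ 994.2*I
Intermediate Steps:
V(A, T) = -7*√A (V(A, T) = -7*√((-5 + A) + 5) = -7*√A)
s(Q) = -7*I*√3
-82*s(0) = -(-574)*I*√3 = 574*I*√3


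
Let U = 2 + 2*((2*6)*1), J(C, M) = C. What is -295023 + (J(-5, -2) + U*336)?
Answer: -286292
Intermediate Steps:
U = 26 (U = 2 + 2*(12*1) = 2 + 2*12 = 2 + 24 = 26)
-295023 + (J(-5, -2) + U*336) = -295023 + (-5 + 26*336) = -295023 + (-5 + 8736) = -295023 + 8731 = -286292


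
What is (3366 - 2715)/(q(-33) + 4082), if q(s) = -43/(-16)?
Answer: 3472/21785 ≈ 0.15938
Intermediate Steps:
q(s) = 43/16 (q(s) = -43*(-1/16) = 43/16)
(3366 - 2715)/(q(-33) + 4082) = (3366 - 2715)/(43/16 + 4082) = 651/(65355/16) = 651*(16/65355) = 3472/21785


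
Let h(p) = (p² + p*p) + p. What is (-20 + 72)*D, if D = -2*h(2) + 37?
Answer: 884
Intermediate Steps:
h(p) = p + 2*p² (h(p) = (p² + p²) + p = 2*p² + p = p + 2*p²)
D = 17 (D = -4*(1 + 2*2) + 37 = -4*(1 + 4) + 37 = -4*5 + 37 = -2*10 + 37 = -20 + 37 = 17)
(-20 + 72)*D = (-20 + 72)*17 = 52*17 = 884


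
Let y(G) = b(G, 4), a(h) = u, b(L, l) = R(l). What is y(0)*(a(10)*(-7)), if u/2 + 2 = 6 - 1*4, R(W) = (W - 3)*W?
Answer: 0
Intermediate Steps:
R(W) = W*(-3 + W) (R(W) = (-3 + W)*W = W*(-3 + W))
b(L, l) = l*(-3 + l)
u = 0 (u = -4 + 2*(6 - 1*4) = -4 + 2*(6 - 4) = -4 + 2*2 = -4 + 4 = 0)
a(h) = 0
y(G) = 4 (y(G) = 4*(-3 + 4) = 4*1 = 4)
y(0)*(a(10)*(-7)) = 4*(0*(-7)) = 4*0 = 0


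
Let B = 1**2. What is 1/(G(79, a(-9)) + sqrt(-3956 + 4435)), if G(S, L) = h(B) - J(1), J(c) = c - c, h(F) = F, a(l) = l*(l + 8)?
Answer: -1/478 + sqrt(479)/478 ≈ 0.043695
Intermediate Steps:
B = 1
a(l) = l*(8 + l)
J(c) = 0
G(S, L) = 1 (G(S, L) = 1 - 1*0 = 1 + 0 = 1)
1/(G(79, a(-9)) + sqrt(-3956 + 4435)) = 1/(1 + sqrt(-3956 + 4435)) = 1/(1 + sqrt(479))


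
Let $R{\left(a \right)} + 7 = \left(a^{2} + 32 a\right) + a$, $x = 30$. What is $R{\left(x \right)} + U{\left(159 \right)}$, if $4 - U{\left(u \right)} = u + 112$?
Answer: $1616$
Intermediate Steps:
$U{\left(u \right)} = -108 - u$ ($U{\left(u \right)} = 4 - \left(u + 112\right) = 4 - \left(112 + u\right) = -108 - u$)
$R{\left(a \right)} = -7 + a^{2} + 33 a$ ($R{\left(a \right)} = -7 + \left(\left(a^{2} + 32 a\right) + a\right) = -7 + \left(a^{2} + 33 a\right) = -7 + a^{2} + 33 a$)
$R{\left(x \right)} + U{\left(159 \right)} = \left(-7 + 30^{2} + 33 \cdot 30\right) - 267 = \left(-7 + 900 + 990\right) - 267 = 1883 - 267 = 1616$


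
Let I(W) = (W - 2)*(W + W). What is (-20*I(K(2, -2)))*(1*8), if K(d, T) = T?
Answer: -2560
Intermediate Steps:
I(W) = 2*W*(-2 + W) (I(W) = (-2 + W)*(2*W) = 2*W*(-2 + W))
(-20*I(K(2, -2)))*(1*8) = (-40*(-2)*(-2 - 2))*(1*8) = -40*(-2)*(-4)*8 = -20*16*8 = -320*8 = -2560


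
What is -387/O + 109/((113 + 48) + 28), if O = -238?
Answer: 14155/6426 ≈ 2.2028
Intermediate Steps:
-387/O + 109/((113 + 48) + 28) = -387/(-238) + 109/((113 + 48) + 28) = -387*(-1/238) + 109/(161 + 28) = 387/238 + 109/189 = 14155/6426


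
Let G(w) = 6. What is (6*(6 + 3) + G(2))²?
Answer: 3600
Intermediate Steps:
(6*(6 + 3) + G(2))² = (6*(6 + 3) + 6)² = (6*9 + 6)² = (54 + 6)² = 60² = 3600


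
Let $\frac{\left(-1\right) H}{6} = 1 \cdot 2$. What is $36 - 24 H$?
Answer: $324$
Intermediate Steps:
$H = -12$ ($H = - 6 \cdot 1 \cdot 2 = \left(-6\right) 2 = -12$)
$36 - 24 H = 36 - -288 = 36 + 288 = 324$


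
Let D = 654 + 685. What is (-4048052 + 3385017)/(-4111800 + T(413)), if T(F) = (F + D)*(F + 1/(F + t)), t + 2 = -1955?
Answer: 127965755/653927451 ≈ 0.19569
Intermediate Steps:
t = -1957 (t = -2 - 1955 = -1957)
D = 1339
T(F) = (1339 + F)*(F + 1/(-1957 + F)) (T(F) = (F + 1339)*(F + 1/(F - 1957)) = (1339 + F)*(F + 1/(-1957 + F)))
(-4048052 + 3385017)/(-4111800 + T(413)) = (-4048052 + 3385017)/(-4111800 + (1339 + 413³ - 2620422*413 - 618*413²)/(-1957 + 413)) = -663035/(-4111800 + (1339 + 70444997 - 1082234286 - 618*170569)/(-1544)) = -663035/(-4111800 - (1339 + 70444997 - 1082234286 - 105411642)/1544) = -663035/(-4111800 - 1/1544*(-1117199592)) = -663035/(-4111800 + 139649949/193) = -663035/(-653927451/193) = -663035*(-193/653927451) = 127965755/653927451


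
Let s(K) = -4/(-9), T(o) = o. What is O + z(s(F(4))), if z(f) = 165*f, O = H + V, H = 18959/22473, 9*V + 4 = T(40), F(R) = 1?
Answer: 1756871/22473 ≈ 78.177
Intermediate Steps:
V = 4 (V = -4/9 + (1/9)*40 = -4/9 + 40/9 = 4)
H = 18959/22473 (H = 18959*(1/22473) = 18959/22473 ≈ 0.84363)
s(K) = 4/9 (s(K) = -4*(-1/9) = 4/9)
O = 108851/22473 (O = 18959/22473 + 4 = 108851/22473 ≈ 4.8436)
O + z(s(F(4))) = 108851/22473 + 165*(4/9) = 108851/22473 + 220/3 = 1756871/22473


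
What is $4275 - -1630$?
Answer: $5905$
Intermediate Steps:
$4275 - -1630 = 4275 + 1630 = 5905$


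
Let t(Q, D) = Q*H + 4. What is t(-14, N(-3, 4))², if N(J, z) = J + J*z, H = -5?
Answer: 5476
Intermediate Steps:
t(Q, D) = 4 - 5*Q (t(Q, D) = Q*(-5) + 4 = -5*Q + 4 = 4 - 5*Q)
t(-14, N(-3, 4))² = (4 - 5*(-14))² = (4 + 70)² = 74² = 5476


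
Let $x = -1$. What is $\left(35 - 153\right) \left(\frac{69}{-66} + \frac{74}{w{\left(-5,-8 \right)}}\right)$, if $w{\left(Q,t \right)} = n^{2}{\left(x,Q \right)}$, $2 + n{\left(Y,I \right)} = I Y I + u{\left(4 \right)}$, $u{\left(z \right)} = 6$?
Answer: $\frac{502385}{4851} \approx 103.56$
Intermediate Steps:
$n{\left(Y,I \right)} = 4 + Y I^{2}$ ($n{\left(Y,I \right)} = -2 + \left(I Y I + 6\right) = -2 + \left(Y I^{2} + 6\right) = -2 + \left(6 + Y I^{2}\right) = 4 + Y I^{2}$)
$w{\left(Q,t \right)} = \left(4 - Q^{2}\right)^{2}$
$\left(35 - 153\right) \left(\frac{69}{-66} + \frac{74}{w{\left(-5,-8 \right)}}\right) = \left(35 - 153\right) \left(\frac{69}{-66} + \frac{74}{\left(-4 + \left(-5\right)^{2}\right)^{2}}\right) = - 118 \left(69 \left(- \frac{1}{66}\right) + \frac{74}{\left(-4 + 25\right)^{2}}\right) = - 118 \left(- \frac{23}{22} + \frac{74}{21^{2}}\right) = - 118 \left(- \frac{23}{22} + \frac{74}{441}\right) = \left(-118\right) \left(- \frac{8515}{9702}\right) = \frac{502385}{4851}$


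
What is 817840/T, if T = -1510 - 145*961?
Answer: -163568/28171 ≈ -5.8063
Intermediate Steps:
T = -140855 (T = -1510 - 139345 = -140855)
817840/T = 817840/(-140855) = 817840*(-1/140855) = -163568/28171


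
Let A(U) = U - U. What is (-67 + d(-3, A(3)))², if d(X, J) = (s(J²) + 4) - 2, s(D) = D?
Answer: 4225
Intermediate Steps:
A(U) = 0
d(X, J) = 2 + J² (d(X, J) = (J² + 4) - 2 = (4 + J²) - 2 = 2 + J²)
(-67 + d(-3, A(3)))² = (-67 + (2 + 0²))² = (-67 + (2 + 0))² = (-67 + 2)² = (-65)² = 4225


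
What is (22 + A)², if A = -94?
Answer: 5184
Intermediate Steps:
(22 + A)² = (22 - 94)² = (-72)² = 5184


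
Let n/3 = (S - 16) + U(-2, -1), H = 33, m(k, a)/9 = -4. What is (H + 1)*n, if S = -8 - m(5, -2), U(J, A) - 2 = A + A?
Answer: 1224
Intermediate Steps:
U(J, A) = 2 + 2*A (U(J, A) = 2 + (A + A) = 2 + 2*A)
m(k, a) = -36 (m(k, a) = 9*(-4) = -36)
S = 28 (S = -8 - 1*(-36) = -8 + 36 = 28)
n = 36 (n = 3*((28 - 16) + (2 + 2*(-1))) = 3*(12 + (2 - 2)) = 3*(12 + 0) = 3*12 = 36)
(H + 1)*n = (33 + 1)*36 = 34*36 = 1224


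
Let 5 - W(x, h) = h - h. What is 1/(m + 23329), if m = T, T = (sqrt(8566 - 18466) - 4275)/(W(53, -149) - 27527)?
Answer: 1963434809754/45805275657633341 + 91740*I*sqrt(11)/45805275657633341 ≈ 4.2865e-5 + 6.6426e-12*I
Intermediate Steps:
W(x, h) = 5 (W(x, h) = 5 - (h - h) = 5 - 1*0 = 5 + 0 = 5)
T = 475/3058 - 5*I*sqrt(11)/4587 (T = (sqrt(8566 - 18466) - 4275)/(5 - 27527) = (sqrt(-9900) - 4275)/(-27522) = (30*I*sqrt(11) - 4275)*(-1/27522) = (-4275 + 30*I*sqrt(11))*(-1/27522) = 475/3058 - 5*I*sqrt(11)/4587 ≈ 0.15533 - 0.0036152*I)
m = 475/3058 - 5*I*sqrt(11)/4587 ≈ 0.15533 - 0.0036152*I
1/(m + 23329) = 1/((475/3058 - 5*I*sqrt(11)/4587) + 23329) = 1/(71340557/3058 - 5*I*sqrt(11)/4587)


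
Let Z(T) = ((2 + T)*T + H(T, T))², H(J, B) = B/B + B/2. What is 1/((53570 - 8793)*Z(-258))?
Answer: 1/194576053452800 ≈ 5.1394e-15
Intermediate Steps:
H(J, B) = 1 + B/2 (H(J, B) = 1 + B*(½) = 1 + B/2)
Z(T) = (1 + T/2 + T*(2 + T))² (Z(T) = ((2 + T)*T + (1 + T/2))² = (T*(2 + T) + (1 + T/2))² = (1 + T/2 + T*(2 + T))²)
1/((53570 - 8793)*Z(-258)) = 1/((53570 - 8793)*(((2 + 2*(-258)² + 5*(-258))²/4))) = 1/(44777*(((2 + 2*66564 - 1290)²/4))) = 1/(44777*(((2 + 133128 - 1290)²/4))) = 1/(44777*(((¼)*131840²))) = 1/(44777*(((¼)*17381785600))) = (1/44777)/4345446400 = (1/44777)*(1/4345446400) = 1/194576053452800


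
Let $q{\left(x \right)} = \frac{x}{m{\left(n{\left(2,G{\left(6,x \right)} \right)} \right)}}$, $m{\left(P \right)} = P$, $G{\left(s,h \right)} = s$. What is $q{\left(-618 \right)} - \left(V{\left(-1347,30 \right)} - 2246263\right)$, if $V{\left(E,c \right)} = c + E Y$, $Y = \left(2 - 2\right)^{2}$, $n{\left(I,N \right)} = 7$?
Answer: $\frac{15723013}{7} \approx 2.2461 \cdot 10^{6}$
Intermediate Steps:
$Y = 0$ ($Y = 0^{2} = 0$)
$V{\left(E,c \right)} = c$ ($V{\left(E,c \right)} = c + E 0 = c + 0 = c$)
$q{\left(x \right)} = \frac{x}{7}$
$q{\left(-618 \right)} - \left(V{\left(-1347,30 \right)} - 2246263\right) = \frac{1}{7} \left(-618\right) - \left(30 - 2246263\right) = - \frac{618}{7} - \left(30 - 2246263\right) = - \frac{618}{7} - -2246233 = - \frac{618}{7} + 2246233 = \frac{15723013}{7}$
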